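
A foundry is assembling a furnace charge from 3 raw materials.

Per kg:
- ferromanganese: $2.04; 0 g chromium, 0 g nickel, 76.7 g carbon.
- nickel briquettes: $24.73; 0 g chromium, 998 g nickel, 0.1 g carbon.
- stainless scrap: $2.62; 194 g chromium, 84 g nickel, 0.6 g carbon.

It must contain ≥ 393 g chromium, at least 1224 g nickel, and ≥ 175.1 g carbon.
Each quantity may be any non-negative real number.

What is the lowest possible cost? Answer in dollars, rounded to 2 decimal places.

This is a linear program. Let x1 = kg of ferromanganese, x2 = kg of nickel briquettes, x3 = kg of stainless scrap.
Minimize 2.04x1 + 24.73x2 + 2.62x3 s.t.:
  194x3 ≥ 393   (chromium)
  998x2 + 84x3 ≥ 1224   (nickel)
  76.7x1 + 0.1x2 + 0.6x3 ≥ 175.1   (carbon)
  x1, x2, x3 ≥ 0.
The optimal mix uses every input. The chromium, nickel, carbon requirements are met with equality.
That vertex is x1 = 2.2657, x2 = 1.0559, x3 = 2.0258.
Cost = 2.04·2.2657 + 24.73·1.0559 + 2.62·2.0258 = 36.0420.

$36.04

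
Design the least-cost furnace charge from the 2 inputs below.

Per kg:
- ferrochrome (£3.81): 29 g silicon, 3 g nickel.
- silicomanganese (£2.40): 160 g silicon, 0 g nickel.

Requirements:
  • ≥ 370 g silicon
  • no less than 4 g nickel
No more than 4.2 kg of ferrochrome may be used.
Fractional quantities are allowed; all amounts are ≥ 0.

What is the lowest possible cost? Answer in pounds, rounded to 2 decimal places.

Let x1 = kg of ferrochrome, x2 = kg of silicomanganese.
Minimise 3.81x1 + 2.4x2 s.t.:
  29x1 + 160x2 ≥ 370   (silicon)
  3x1 ≥ 4   (nickel)
  x1 ≤ 4.2
  x1, x2 ≥ 0.
Both inputs are positive at the optimum. Binding constraints: silicon and nickel.
So ferrochrome = 1.333 kg, silicomanganese = 2.071 kg.
Objective = 3.81·1.333 + 2.4·2.071 = 10.0491.

£10.05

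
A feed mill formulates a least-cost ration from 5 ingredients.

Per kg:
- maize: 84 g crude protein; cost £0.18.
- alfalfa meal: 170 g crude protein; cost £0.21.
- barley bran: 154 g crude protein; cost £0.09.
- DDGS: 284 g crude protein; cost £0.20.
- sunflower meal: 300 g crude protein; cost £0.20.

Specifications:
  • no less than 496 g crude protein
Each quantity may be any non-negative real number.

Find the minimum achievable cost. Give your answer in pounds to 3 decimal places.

£0.290

Let x1 = kg of maize, x2 = kg of alfalfa meal, x3 = kg of barley bran, x4 = kg of DDGS, x5 = kg of sunflower meal.
min 0.18x1 + 0.21x2 + 0.09x3 + 0.2x4 + 0.2x5 subject to:
  84x1 + 170x2 + 154x3 + 284x4 + 300x5 ≥ 496   (crude protein)
  x1, x2, x3, x4, x5 ≥ 0.
The optimal basis is {barley bran}; maize, alfalfa meal, DDGS, sunflower meal drop out. There the crude protein constraint is tight.
So barley bran = 3.221 kg.
Objective = 0.09·3.221 = 0.28989.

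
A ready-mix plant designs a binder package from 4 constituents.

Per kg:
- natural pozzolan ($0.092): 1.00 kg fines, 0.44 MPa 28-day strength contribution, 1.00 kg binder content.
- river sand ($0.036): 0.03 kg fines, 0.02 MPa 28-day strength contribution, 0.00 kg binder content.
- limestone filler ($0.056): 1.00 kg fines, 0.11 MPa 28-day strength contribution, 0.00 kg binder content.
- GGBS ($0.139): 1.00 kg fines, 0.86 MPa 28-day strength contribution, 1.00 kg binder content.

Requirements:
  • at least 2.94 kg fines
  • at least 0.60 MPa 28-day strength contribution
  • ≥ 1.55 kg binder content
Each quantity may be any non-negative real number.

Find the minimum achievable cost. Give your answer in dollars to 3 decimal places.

$0.220

Treat it as an LP. Let x1 = kg of natural pozzolan, x2 = kg of river sand, x3 = kg of limestone filler, x4 = kg of GGBS.
min 0.092x1 + 0.036x2 + 0.056x3 + 0.139x4 s.t.:
  1x1 + 0.03x2 + 1x3 + 1x4 ≥ 2.94   (fines)
  0.44x1 + 0.02x2 + 0.11x3 + 0.86x4 ≥ 0.6   (28-day strength contribution)
  1x1 + 1x4 ≥ 1.55   (binder content)
  x1, x2, x3, x4 ≥ 0.
The optimal basis is {natural pozzolan, limestone filler}; river sand, GGBS drop out. There the fines and binder content constraints are tight.
Optimal quantities: natural pozzolan = 1.55 kg, limestone filler = 1.39 kg.
Total cost: 0.092·1.55 + 0.056·1.39 = 0.22044.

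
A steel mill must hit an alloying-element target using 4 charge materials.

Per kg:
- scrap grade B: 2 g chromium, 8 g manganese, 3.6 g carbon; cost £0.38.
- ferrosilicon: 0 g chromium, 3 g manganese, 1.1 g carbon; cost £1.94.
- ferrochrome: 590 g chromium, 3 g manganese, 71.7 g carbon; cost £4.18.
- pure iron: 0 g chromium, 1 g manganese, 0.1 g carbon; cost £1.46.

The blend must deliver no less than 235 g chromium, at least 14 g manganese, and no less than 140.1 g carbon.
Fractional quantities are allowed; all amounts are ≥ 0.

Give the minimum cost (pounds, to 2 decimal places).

£8.34

Treat it as an LP. Let x1 = kg of scrap grade B, x2 = kg of ferrosilicon, x3 = kg of ferrochrome, x4 = kg of pure iron.
Minimize 0.38x1 + 1.94x2 + 4.18x3 + 1.46x4 subject to:
  2x1 + 590x3 ≥ 235   (chromium)
  8x1 + 3x2 + 3x3 + 1x4 ≥ 14   (manganese)
  3.6x1 + 1.1x2 + 71.7x3 + 0.1x4 ≥ 140.1   (carbon)
  x1, x2, x3, x4 ≥ 0.
At the optimum only scrap grade B, ferrochrome are positive (ferrosilicon, pure iron = 0). There the manganese and carbon constraints are tight.
Solving gives x1 = 1.037, x3 = 1.902.
Objective = 0.38·1.037 + 4.18·1.902 = 8.3444.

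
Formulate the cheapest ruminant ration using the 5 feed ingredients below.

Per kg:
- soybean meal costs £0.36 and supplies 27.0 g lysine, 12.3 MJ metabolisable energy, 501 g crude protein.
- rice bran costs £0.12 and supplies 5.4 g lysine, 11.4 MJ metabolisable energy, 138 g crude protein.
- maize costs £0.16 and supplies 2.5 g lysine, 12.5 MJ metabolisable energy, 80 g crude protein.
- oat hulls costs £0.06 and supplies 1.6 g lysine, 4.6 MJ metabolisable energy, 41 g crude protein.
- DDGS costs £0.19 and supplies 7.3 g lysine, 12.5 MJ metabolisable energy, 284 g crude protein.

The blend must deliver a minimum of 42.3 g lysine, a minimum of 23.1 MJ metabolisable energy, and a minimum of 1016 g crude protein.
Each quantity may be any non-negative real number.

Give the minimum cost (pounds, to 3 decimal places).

£0.708

Set it up as a linear program. Let x1 = kg of soybean meal, x2 = kg of rice bran, x3 = kg of maize, x4 = kg of oat hulls, x5 = kg of DDGS.
Minimise 0.36x1 + 0.12x2 + 0.16x3 + 0.06x4 + 0.19x5 with:
  27x1 + 5.4x2 + 2.5x3 + 1.6x4 + 7.3x5 ≥ 42.3   (lysine)
  12.3x1 + 11.4x2 + 12.5x3 + 4.6x4 + 12.5x5 ≥ 23.1   (metabolisable energy)
  501x1 + 138x2 + 80x3 + 41x4 + 284x5 ≥ 1016   (crude protein)
  x1, x2, x3, x4, x5 ≥ 0.
At the optimum only soybean meal, DDGS are positive (rice bran, maize, oat hulls = 0). Binding constraints: lysine and crude protein.
Optimal quantities: soybean meal = 1.146 kg, DDGS = 1.556 kg.
Hence cost = 0.36·1.146 + 0.19·1.556 = £0.70820.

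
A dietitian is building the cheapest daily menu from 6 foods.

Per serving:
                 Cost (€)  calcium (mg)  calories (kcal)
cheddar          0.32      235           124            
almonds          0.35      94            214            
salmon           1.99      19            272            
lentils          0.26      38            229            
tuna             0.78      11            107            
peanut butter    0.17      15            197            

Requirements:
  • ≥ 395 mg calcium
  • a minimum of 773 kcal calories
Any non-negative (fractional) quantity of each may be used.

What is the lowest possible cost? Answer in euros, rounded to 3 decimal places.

Let x1 = servings of cheddar, x2 = servings of almonds, x3 = servings of salmon, x4 = servings of lentils, x5 = servings of tuna, x6 = servings of peanut butter.
min 0.32x1 + 0.35x2 + 1.99x3 + 0.26x4 + 0.78x5 + 0.17x6 s.t.:
  235x1 + 94x2 + 19x3 + 38x4 + 11x5 + 15x6 ≥ 395   (calcium)
  124x1 + 214x2 + 272x3 + 229x4 + 107x5 + 197x6 ≥ 773   (calories)
  x1, x2, x3, x4, x5, x6 ≥ 0.
The minimum-cost mix takes nothing from almonds, salmon, lentils, tuna — only cheddar, peanut butter. Binding constraints: calcium and calories.
So cheddar = 1.49 servings, peanut butter = 2.986 servings.
Hence cost = 0.32·1.49 + 0.17·2.986 = €0.98442.

€0.984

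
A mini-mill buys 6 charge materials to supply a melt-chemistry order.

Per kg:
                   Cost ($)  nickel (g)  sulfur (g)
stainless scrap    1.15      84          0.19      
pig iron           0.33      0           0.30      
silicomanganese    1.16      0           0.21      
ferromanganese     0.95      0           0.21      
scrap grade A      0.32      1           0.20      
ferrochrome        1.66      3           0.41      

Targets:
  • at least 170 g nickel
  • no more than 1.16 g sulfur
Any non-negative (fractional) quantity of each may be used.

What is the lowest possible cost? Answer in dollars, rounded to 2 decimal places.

$2.33

Treat it as an LP. Let x1 = kg of stainless scrap, x2 = kg of pig iron, x3 = kg of silicomanganese, x4 = kg of ferromanganese, x5 = kg of scrap grade A, x6 = kg of ferrochrome.
min 1.15x1 + 0.33x2 + 1.16x3 + 0.95x4 + 0.32x5 + 1.66x6 subject to:
  84x1 + 1x5 + 3x6 ≥ 170   (nickel)
  0.19x1 + 0.3x2 + 0.21x3 + 0.21x4 + 0.2x5 + 0.41x6 ≤ 1.16   (sulfur)
  x1, x2, x3, x4, x5, x6 ≥ 0.
The optimal basis is {stainless scrap}; pig iron, silicomanganese, ferromanganese, scrap grade A, ferrochrome drop out. There the nickel constraint is tight.
Solving gives x1 = 2.024.
Cost = 1.15·2.024 = 2.3276.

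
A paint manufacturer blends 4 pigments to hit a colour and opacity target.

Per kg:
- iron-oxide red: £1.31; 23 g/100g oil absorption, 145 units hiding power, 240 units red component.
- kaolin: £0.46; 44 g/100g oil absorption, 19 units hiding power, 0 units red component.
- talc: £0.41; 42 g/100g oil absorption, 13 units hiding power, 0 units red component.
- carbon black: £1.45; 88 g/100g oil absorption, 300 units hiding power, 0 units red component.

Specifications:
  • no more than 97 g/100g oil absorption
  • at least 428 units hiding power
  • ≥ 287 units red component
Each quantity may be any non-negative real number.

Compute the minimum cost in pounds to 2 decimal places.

£2.96

Let x1 = kg of iron-oxide red, x2 = kg of kaolin, x3 = kg of talc, x4 = kg of carbon black.
min 1.31x1 + 0.46x2 + 0.41x3 + 1.45x4 with:
  23x1 + 44x2 + 42x3 + 88x4 ≤ 97   (oil absorption)
  145x1 + 19x2 + 13x3 + 300x4 ≥ 428   (hiding power)
  240x1 ≥ 287   (red component)
  x1, x2, x3, x4 ≥ 0.
The minimum-cost mix takes nothing from kaolin, talc — only iron-oxide red, carbon black. The oil absorption and hiding power requirements are met with equality.
So iron-oxide red = 1.461 kg, carbon black = 0.7203 kg.
Objective = 1.31·1.461 + 1.45·0.7203 = 2.9583.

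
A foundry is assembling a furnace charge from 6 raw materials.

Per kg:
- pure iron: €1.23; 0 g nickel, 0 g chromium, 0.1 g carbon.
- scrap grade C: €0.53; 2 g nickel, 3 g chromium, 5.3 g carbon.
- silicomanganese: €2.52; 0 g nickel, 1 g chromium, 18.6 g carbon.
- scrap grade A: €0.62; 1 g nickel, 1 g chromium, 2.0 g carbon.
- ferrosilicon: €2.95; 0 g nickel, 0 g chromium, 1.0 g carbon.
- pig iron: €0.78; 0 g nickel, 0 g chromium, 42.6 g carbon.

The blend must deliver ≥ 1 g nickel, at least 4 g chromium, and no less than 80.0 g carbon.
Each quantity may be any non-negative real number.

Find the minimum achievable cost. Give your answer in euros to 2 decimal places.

Let x1 = kg of pure iron, x2 = kg of scrap grade C, x3 = kg of silicomanganese, x4 = kg of scrap grade A, x5 = kg of ferrosilicon, x6 = kg of pig iron.
Minimise 1.23x1 + 0.53x2 + 2.52x3 + 0.62x4 + 2.95x5 + 0.78x6 s.t.:
  2x2 + 1x4 ≥ 1   (nickel)
  3x2 + 1x3 + 1x4 ≥ 4   (chromium)
  0.1x1 + 5.3x2 + 18.6x3 + 2x4 + 1x5 + 42.6x6 ≥ 80   (carbon)
  x1, x2, x3, x4, x5, x6 ≥ 0.
At the optimum only scrap grade C, pig iron are positive (pure iron, silicomanganese, scrap grade A, ferrosilicon = 0). Binding constraints: chromium and carbon.
So scrap grade C = 1.333 kg, pig iron = 1.712 kg.
Hence cost = 0.53·1.333 + 0.78·1.712 = €2.0419.

€2.04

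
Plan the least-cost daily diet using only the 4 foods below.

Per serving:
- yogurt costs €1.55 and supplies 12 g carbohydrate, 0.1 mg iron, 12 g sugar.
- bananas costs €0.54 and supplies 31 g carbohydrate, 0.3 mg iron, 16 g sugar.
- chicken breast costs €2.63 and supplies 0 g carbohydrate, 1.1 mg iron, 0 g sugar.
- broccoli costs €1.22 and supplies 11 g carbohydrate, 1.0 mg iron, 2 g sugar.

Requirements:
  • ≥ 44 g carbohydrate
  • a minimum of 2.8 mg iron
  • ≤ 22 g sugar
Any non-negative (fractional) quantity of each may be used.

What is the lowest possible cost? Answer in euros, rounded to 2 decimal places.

Set it up as a linear program. Let x1 = servings of yogurt, x2 = servings of bananas, x3 = servings of chicken breast, x4 = servings of broccoli.
Minimize 1.55x1 + 0.54x2 + 2.63x3 + 1.22x4 subject to:
  12x1 + 31x2 + 11x4 ≥ 44   (carbohydrate)
  0.1x1 + 0.3x2 + 1.1x3 + 1x4 ≥ 2.8   (iron)
  12x1 + 16x2 + 2x4 ≤ 22   (sugar)
  x1, x2, x3, x4 ≥ 0.
The cheapest feasible vertex uses only bananas, broccoli; yogurt, chicken breast are not used. Binding constraints: carbohydrate and iron.
So bananas = 0.4765 servings, broccoli = 2.657 servings.
Total cost: 0.54·0.4765 + 1.22·2.657 = 3.4989.

€3.50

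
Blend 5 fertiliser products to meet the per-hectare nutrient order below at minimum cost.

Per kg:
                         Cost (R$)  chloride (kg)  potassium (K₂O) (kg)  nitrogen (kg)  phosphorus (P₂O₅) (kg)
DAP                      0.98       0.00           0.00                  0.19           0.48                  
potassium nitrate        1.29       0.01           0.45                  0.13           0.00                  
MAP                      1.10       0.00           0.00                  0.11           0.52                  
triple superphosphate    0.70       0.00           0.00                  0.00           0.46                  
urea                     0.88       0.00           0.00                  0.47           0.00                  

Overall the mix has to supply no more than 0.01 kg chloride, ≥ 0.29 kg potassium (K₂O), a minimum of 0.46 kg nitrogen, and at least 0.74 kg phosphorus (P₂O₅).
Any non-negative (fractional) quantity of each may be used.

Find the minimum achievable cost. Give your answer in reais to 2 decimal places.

This is a linear program. Let x1 = kg of DAP, x2 = kg of potassium nitrate, x3 = kg of MAP, x4 = kg of triple superphosphate, x5 = kg of urea.
Minimize 0.98x1 + 1.29x2 + 1.1x3 + 0.7x4 + 0.88x5 with:
  0.01x2 ≤ 0.01   (chloride)
  0.45x2 ≥ 0.29   (potassium (K₂O))
  0.19x1 + 0.13x2 + 0.11x3 + 0.47x5 ≥ 0.46   (nitrogen)
  0.48x1 + 0.52x3 + 0.46x4 ≥ 0.74   (phosphorus (P₂O₅))
  x1, x2, x3, x4, x5 ≥ 0.
The minimum-cost mix takes nothing from MAP, triple superphosphate — only DAP, potassium nitrate, urea. There the potassium (K₂O), nitrogen, phosphorus (P₂O₅) constraints are tight.
So DAP = 1.542 kg, potassium nitrate = 0.6444 kg, urea = 0.1772 kg.
Objective = 0.98·1.542 + 1.29·0.6444 + 0.88·0.1772 = 2.4984.

R$2.50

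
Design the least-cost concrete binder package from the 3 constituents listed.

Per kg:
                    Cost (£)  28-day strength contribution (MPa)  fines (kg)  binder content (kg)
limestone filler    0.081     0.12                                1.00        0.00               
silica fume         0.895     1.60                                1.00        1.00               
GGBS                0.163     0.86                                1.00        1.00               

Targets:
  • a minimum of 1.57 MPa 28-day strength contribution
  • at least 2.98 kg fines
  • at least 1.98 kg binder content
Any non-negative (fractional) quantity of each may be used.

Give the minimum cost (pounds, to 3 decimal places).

Let x1 = kg of limestone filler, x2 = kg of silica fume, x3 = kg of GGBS.
Minimise 0.081x1 + 0.895x2 + 0.163x3 subject to:
  0.12x1 + 1.6x2 + 0.86x3 ≥ 1.57   (28-day strength contribution)
  1x1 + 1x2 + 1x3 ≥ 2.98   (fines)
  1x2 + 1x3 ≥ 1.98   (binder content)
  x1, x2, x3 ≥ 0.
At the optimum only limestone filler, GGBS are positive (silica fume = 0). There the fines and binder content constraints are tight.
Solving gives x1 = 1, x3 = 1.98.
Hence cost = 0.081·1 + 0.163·1.98 = £0.40374.

£0.404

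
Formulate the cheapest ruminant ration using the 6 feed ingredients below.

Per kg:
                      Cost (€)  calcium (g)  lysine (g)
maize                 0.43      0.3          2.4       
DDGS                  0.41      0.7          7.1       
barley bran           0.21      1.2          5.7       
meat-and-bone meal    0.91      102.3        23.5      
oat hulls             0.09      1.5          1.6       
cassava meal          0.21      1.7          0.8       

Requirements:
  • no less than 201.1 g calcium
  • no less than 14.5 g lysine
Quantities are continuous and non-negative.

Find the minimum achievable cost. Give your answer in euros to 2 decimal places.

€1.79

Let x1 = kg of maize, x2 = kg of DDGS, x3 = kg of barley bran, x4 = kg of meat-and-bone meal, x5 = kg of oat hulls, x6 = kg of cassava meal.
min 0.43x1 + 0.41x2 + 0.21x3 + 0.91x4 + 0.09x5 + 0.21x6 s.t.:
  0.3x1 + 0.7x2 + 1.2x3 + 102.3x4 + 1.5x5 + 1.7x6 ≥ 201.1   (calcium)
  2.4x1 + 7.1x2 + 5.7x3 + 23.5x4 + 1.6x5 + 0.8x6 ≥ 14.5   (lysine)
  x1, x2, x3, x4, x5, x6 ≥ 0.
The optimal basis is {meat-and-bone meal}; maize, DDGS, barley bran, oat hulls, cassava meal drop out. Binding constraint: calcium.
That vertex is x4 = 1.966.
Cost = 0.91·1.966 = 1.7891.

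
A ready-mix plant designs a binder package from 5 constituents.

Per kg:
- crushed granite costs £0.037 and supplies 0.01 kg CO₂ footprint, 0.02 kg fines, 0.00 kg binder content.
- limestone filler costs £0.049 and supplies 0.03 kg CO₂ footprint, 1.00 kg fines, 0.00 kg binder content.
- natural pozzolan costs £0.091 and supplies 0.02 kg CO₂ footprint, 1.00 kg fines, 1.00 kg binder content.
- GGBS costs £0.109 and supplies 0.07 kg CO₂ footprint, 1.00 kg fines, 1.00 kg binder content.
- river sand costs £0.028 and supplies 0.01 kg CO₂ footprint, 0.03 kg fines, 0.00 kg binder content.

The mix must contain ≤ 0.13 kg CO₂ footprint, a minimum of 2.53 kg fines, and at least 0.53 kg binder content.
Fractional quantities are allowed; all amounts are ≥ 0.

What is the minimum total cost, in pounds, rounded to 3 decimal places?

£0.146

Let x1 = kg of crushed granite, x2 = kg of limestone filler, x3 = kg of natural pozzolan, x4 = kg of GGBS, x5 = kg of river sand.
Minimize 0.037x1 + 0.049x2 + 0.091x3 + 0.109x4 + 0.028x5 s.t.:
  0.01x1 + 0.03x2 + 0.02x3 + 0.07x4 + 0.01x5 ≤ 0.13   (CO₂ footprint)
  0.02x1 + 1x2 + 1x3 + 1x4 + 0.03x5 ≥ 2.53   (fines)
  1x3 + 1x4 ≥ 0.53   (binder content)
  x1, x2, x3, x4, x5 ≥ 0.
At the optimum only limestone filler, natural pozzolan are positive (crushed granite, GGBS, river sand = 0). Binding constraints: fines and binder content.
So limestone filler = 2 kg, natural pozzolan = 0.53 kg.
Cost = 0.049·2 + 0.091·0.53 = 0.14623.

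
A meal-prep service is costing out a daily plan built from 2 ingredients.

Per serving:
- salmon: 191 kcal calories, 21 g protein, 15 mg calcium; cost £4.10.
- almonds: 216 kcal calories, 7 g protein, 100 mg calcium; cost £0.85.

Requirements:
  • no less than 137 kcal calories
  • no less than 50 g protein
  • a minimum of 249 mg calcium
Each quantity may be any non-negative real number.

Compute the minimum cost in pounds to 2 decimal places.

This is a linear program. Let x1 = servings of salmon, x2 = servings of almonds.
min 4.1x1 + 0.85x2 subject to:
  191x1 + 216x2 ≥ 137   (calories)
  21x1 + 7x2 ≥ 50   (protein)
  15x1 + 100x2 ≥ 249   (calcium)
  x1, x2 ≥ 0.
The optimal basis is {almonds}; salmon drops out. Binding constraint: protein.
Optimal quantities: almonds = 7.143 servings.
Objective = 0.85·7.143 = 6.0716.

£6.07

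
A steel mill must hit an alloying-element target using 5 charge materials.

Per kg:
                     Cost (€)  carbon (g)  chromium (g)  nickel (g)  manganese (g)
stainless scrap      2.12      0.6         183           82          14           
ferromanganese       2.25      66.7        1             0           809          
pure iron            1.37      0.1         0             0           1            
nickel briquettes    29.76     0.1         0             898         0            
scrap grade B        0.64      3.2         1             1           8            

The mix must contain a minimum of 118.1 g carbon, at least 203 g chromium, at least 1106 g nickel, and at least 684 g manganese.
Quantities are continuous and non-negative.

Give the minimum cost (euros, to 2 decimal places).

Let x1 = kg of stainless scrap, x2 = kg of ferromanganese, x3 = kg of pure iron, x4 = kg of nickel briquettes, x5 = kg of scrap grade B.
min 2.12x1 + 2.25x2 + 1.37x3 + 29.76x4 + 0.64x5 with:
  0.6x1 + 66.7x2 + 0.1x3 + 0.1x4 + 3.2x5 ≥ 118.1   (carbon)
  183x1 + 1x2 + 1x5 ≥ 203   (chromium)
  82x1 + 898x4 + 1x5 ≥ 1106   (nickel)
  14x1 + 809x2 + 1x3 + 8x5 ≥ 684   (manganese)
  x1, x2, x3, x4, x5 ≥ 0.
The optimal basis is {stainless scrap, ferromanganese}; pure iron, nickel briquettes, scrap grade B drop out. The carbon and nickel requirements are met with equality.
That vertex is x1 = 13.49, x2 = 1.649.
Total cost: 2.12·13.49 + 2.25·1.649 = 32.3091.

€32.31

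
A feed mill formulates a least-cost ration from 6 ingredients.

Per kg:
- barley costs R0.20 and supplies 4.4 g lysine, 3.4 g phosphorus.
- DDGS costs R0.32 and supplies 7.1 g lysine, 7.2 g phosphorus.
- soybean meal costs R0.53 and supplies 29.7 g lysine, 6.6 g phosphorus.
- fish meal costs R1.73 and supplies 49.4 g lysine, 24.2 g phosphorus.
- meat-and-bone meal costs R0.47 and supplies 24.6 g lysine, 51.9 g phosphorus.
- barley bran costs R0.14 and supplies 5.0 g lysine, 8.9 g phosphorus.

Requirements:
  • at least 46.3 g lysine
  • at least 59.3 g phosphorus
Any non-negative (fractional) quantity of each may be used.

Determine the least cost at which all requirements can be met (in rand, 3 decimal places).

Set it up as a linear program. Let x1 = kg of barley, x2 = kg of DDGS, x3 = kg of soybean meal, x4 = kg of fish meal, x5 = kg of meat-and-bone meal, x6 = kg of barley bran.
Minimise 0.2x1 + 0.32x2 + 0.53x3 + 1.73x4 + 0.47x5 + 0.14x6 subject to:
  4.4x1 + 7.1x2 + 29.7x3 + 49.4x4 + 24.6x5 + 5x6 ≥ 46.3   (lysine)
  3.4x1 + 7.2x2 + 6.6x3 + 24.2x4 + 51.9x5 + 8.9x6 ≥ 59.3   (phosphorus)
  x1, x2, x3, x4, x5, x6 ≥ 0.
The optimal basis is {soybean meal, meat-and-bone meal}; barley, DDGS, fish meal, barley bran drop out. There the lysine and phosphorus constraints are tight.
So soybean meal = 0.6847 kg, meat-and-bone meal = 1.056 kg.
Cost = 0.53·0.6847 + 0.47·1.056 = 0.85921.

R0.859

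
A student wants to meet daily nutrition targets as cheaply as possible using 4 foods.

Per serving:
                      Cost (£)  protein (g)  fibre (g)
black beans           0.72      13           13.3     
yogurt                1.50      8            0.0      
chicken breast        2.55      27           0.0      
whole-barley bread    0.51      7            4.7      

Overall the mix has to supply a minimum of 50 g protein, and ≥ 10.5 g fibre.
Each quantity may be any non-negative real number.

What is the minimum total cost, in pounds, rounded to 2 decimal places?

Let x1 = servings of black beans, x2 = servings of yogurt, x3 = servings of chicken breast, x4 = servings of whole-barley bread.
Minimise 0.72x1 + 1.5x2 + 2.55x3 + 0.51x4 s.t.:
  13x1 + 8x2 + 27x3 + 7x4 ≥ 50   (protein)
  13.3x1 + 4.7x4 ≥ 10.5   (fibre)
  x1, x2, x3, x4 ≥ 0.
The optimal basis is {black beans}; yogurt, chicken breast, whole-barley bread drop out. Binding constraint: protein.
That vertex is x1 = 3.846.
Cost = 0.72·3.846 = 2.7691.

£2.77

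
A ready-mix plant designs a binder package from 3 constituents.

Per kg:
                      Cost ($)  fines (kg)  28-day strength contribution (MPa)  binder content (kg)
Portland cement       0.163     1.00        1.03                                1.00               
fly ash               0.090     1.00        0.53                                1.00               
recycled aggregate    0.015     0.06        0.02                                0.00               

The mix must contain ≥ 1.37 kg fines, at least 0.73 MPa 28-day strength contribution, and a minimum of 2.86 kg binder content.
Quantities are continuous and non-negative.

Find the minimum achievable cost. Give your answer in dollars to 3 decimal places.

$0.257

This is a linear program. Let x1 = kg of Portland cement, x2 = kg of fly ash, x3 = kg of recycled aggregate.
min 0.163x1 + 0.09x2 + 0.015x3 with:
  1x1 + 1x2 + 0.06x3 ≥ 1.37   (fines)
  1.03x1 + 0.53x2 + 0.02x3 ≥ 0.73   (28-day strength contribution)
  1x1 + 1x2 ≥ 2.86   (binder content)
  x1, x2, x3 ≥ 0.
The cheapest feasible vertex uses only fly ash; Portland cement, recycled aggregate are not used. There the binder content constraint is tight.
That vertex is x2 = 2.86.
Hence cost = 0.09·2.86 = $0.25740.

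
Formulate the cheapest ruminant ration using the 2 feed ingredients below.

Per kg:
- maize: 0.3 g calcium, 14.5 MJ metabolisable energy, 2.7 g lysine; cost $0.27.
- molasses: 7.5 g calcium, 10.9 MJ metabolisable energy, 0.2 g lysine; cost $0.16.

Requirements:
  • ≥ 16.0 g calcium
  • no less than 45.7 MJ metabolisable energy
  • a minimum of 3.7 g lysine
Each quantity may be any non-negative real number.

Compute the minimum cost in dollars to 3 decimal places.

$0.738

This is a linear program. Let x1 = kg of maize, x2 = kg of molasses.
Minimize 0.27x1 + 0.16x2 s.t.:
  0.3x1 + 7.5x2 ≥ 16   (calcium)
  14.5x1 + 10.9x2 ≥ 45.7   (metabolisable energy)
  2.7x1 + 0.2x2 ≥ 3.7   (lysine)
  x1, x2 ≥ 0.
Both inputs are positive at the optimum. There the metabolisable energy and lysine constraints are tight.
That vertex is x1 = 1.176, x2 = 2.629.
Total cost: 0.27·1.176 + 0.16·2.629 = 0.73816.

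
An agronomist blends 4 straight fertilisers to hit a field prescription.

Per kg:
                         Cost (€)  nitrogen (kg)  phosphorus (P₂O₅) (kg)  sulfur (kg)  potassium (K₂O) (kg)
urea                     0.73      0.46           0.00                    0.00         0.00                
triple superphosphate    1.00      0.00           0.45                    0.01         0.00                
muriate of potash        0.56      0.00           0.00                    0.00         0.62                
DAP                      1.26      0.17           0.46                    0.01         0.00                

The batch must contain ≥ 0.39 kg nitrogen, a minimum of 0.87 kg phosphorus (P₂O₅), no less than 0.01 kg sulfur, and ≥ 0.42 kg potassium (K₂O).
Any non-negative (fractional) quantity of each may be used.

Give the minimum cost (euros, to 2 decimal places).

€2.87

Let x1 = kg of urea, x2 = kg of triple superphosphate, x3 = kg of muriate of potash, x4 = kg of DAP.
min 0.73x1 + 1x2 + 0.56x3 + 1.26x4 subject to:
  0.46x1 + 0.17x4 ≥ 0.39   (nitrogen)
  0.45x2 + 0.46x4 ≥ 0.87   (phosphorus (P₂O₅))
  0.01x2 + 0.01x4 ≥ 0.01   (sulfur)
  0.62x3 ≥ 0.42   (potassium (K₂O))
  x1, x2, x3, x4 ≥ 0.
The optimal basis is {urea, muriate of potash, DAP}; triple superphosphate drops out. There the nitrogen, phosphorus (P₂O₅), potassium (K₂O) constraints are tight.
That vertex is x1 = 0.1489, x3 = 0.6774, x4 = 1.891.
Total cost: 0.73·0.1489 + 0.56·0.6774 + 1.26·1.891 = 2.8707.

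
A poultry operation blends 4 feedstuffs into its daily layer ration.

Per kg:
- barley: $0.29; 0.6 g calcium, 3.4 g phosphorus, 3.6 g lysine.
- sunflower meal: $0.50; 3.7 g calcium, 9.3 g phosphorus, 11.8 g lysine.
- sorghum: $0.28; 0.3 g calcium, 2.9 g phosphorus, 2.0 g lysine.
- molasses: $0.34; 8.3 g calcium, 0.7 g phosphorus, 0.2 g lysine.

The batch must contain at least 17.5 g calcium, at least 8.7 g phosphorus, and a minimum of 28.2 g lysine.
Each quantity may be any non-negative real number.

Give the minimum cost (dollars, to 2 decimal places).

Let x1 = kg of barley, x2 = kg of sunflower meal, x3 = kg of sorghum, x4 = kg of molasses.
Minimize 0.29x1 + 0.5x2 + 0.28x3 + 0.34x4 s.t.:
  0.6x1 + 3.7x2 + 0.3x3 + 8.3x4 ≥ 17.5   (calcium)
  3.4x1 + 9.3x2 + 2.9x3 + 0.7x4 ≥ 8.7   (phosphorus)
  3.6x1 + 11.8x2 + 2x3 + 0.2x4 ≥ 28.2   (lysine)
  x1, x2, x3, x4 ≥ 0.
The optimal basis is {sunflower meal, molasses}; barley, sorghum drop out. The calcium and lysine requirements are met with equality.
Optimal quantities: sunflower meal = 2.372 kg, molasses = 1.051 kg.
Hence cost = 0.5·2.372 + 0.34·1.051 = $1.5433.

$1.54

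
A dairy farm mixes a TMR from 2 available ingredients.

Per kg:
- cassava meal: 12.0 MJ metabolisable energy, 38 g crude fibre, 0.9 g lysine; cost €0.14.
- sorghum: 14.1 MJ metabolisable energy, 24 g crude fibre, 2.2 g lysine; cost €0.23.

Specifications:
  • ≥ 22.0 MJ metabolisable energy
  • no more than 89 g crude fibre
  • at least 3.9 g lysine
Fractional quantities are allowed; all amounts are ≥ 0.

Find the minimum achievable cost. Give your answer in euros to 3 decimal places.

This is a linear program. Let x1 = kg of cassava meal, x2 = kg of sorghum.
min 0.14x1 + 0.23x2 with:
  12x1 + 14.1x2 ≥ 22   (metabolisable energy)
  38x1 + 24x2 ≤ 89   (crude fibre)
  0.9x1 + 2.2x2 ≥ 3.9   (lysine)
  x1, x2 ≥ 0.
The minimum-cost mix takes nothing from cassava meal — only sorghum. The lysine requirement is met with equality.
That vertex is x2 = 1.773.
Hence cost = 0.23·1.773 = €0.40779.

€0.408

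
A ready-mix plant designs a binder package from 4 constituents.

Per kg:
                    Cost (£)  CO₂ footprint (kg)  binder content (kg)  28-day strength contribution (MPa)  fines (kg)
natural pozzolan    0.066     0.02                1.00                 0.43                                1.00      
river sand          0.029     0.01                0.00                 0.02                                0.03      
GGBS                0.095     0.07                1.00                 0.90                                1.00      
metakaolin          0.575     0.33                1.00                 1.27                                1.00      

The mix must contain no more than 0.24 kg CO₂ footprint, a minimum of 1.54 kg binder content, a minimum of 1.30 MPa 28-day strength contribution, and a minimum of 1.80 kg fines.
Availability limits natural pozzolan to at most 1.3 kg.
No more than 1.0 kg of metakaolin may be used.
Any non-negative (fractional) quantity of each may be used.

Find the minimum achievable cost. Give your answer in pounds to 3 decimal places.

Set it up as a linear program. Let x1 = kg of natural pozzolan, x2 = kg of river sand, x3 = kg of GGBS, x4 = kg of metakaolin.
Minimize 0.066x1 + 0.029x2 + 0.095x3 + 0.575x4 subject to:
  0.02x1 + 0.01x2 + 0.07x3 + 0.33x4 ≤ 0.24   (CO₂ footprint)
  1x1 + 1x3 + 1x4 ≥ 1.54   (binder content)
  0.43x1 + 0.02x2 + 0.9x3 + 1.27x4 ≥ 1.3   (28-day strength contribution)
  1x1 + 0.03x2 + 1x3 + 1x4 ≥ 1.8   (fines)
  x1 ≤ 1.3
  x4 ≤ 1
  x1, x2, x3, x4 ≥ 0.
The minimum-cost mix takes nothing from river sand, metakaolin — only natural pozzolan, GGBS. Binding constraints: 28-day strength contribution and fines.
So natural pozzolan = 0.6809 kg, GGBS = 1.119 kg.
Objective = 0.066·0.6809 + 0.095·1.119 = 0.15124.

£0.151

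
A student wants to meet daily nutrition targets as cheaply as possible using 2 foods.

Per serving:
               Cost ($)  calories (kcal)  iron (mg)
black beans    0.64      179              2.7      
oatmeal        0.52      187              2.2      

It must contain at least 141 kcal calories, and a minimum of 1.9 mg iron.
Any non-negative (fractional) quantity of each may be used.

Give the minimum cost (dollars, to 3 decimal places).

$0.449

This is a linear program. Let x1 = servings of black beans, x2 = servings of oatmeal.
Minimize 0.64x1 + 0.52x2 s.t.:
  179x1 + 187x2 ≥ 141   (calories)
  2.7x1 + 2.2x2 ≥ 1.9   (iron)
  x1, x2 ≥ 0.
The cheapest feasible vertex uses only oatmeal; black beans is not used. There the iron constraint is tight.
So oatmeal = 0.8636 servings.
Total cost: 0.52·0.8636 = 0.44907.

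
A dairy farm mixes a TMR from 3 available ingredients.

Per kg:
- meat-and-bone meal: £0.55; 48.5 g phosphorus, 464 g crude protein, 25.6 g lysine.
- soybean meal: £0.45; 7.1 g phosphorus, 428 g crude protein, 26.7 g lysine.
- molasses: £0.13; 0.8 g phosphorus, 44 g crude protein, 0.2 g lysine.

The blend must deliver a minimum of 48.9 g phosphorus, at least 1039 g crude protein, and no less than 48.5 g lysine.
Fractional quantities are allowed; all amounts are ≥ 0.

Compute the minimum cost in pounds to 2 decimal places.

Let x1 = kg of meat-and-bone meal, x2 = kg of soybean meal, x3 = kg of molasses.
min 0.55x1 + 0.45x2 + 0.13x3 s.t.:
  48.5x1 + 7.1x2 + 0.8x3 ≥ 48.9   (phosphorus)
  464x1 + 428x2 + 44x3 ≥ 1039   (crude protein)
  25.6x1 + 26.7x2 + 0.2x3 ≥ 48.5   (lysine)
  x1, x2, x3 ≥ 0.
The cheapest feasible vertex uses only meat-and-bone meal, soybean meal; molasses is not used. There the phosphorus and crude protein constraints are tight.
Optimal quantities: meat-and-bone meal = 0.776 kg, soybean meal = 1.586 kg.
Total cost: 0.55·0.776 + 0.45·1.586 = 1.1405.

£1.14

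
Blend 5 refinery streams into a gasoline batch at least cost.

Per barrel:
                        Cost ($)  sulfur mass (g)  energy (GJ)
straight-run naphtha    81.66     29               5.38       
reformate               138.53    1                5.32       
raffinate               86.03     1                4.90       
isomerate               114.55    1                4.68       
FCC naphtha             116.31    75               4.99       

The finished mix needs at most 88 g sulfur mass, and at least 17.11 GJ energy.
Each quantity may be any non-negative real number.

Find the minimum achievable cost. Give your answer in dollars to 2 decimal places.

Set it up as a linear program. Let x1 = barrels of straight-run naphtha, x2 = barrels of reformate, x3 = barrels of raffinate, x4 = barrels of isomerate, x5 = barrels of FCC naphtha.
Minimize 81.66x1 + 138.53x2 + 86.03x3 + 114.55x4 + 116.31x5 s.t.:
  29x1 + 1x2 + 1x3 + 1x4 + 75x5 ≤ 88   (sulfur mass)
  5.38x1 + 5.32x2 + 4.9x3 + 4.68x4 + 4.99x5 ≥ 17.11   (energy)
  x1, x2, x3, x4, x5 ≥ 0.
The optimal basis is {straight-run naphtha, raffinate}; reformate, isomerate, FCC naphtha drop out. There the sulfur mass and energy constraints are tight.
So straight-run naphtha = 3.0287 barrels, raffinate = 0.1664 barrels.
Hence cost = 81.66·3.0287 + 86.03·0.1664 = $261.6390.

$261.64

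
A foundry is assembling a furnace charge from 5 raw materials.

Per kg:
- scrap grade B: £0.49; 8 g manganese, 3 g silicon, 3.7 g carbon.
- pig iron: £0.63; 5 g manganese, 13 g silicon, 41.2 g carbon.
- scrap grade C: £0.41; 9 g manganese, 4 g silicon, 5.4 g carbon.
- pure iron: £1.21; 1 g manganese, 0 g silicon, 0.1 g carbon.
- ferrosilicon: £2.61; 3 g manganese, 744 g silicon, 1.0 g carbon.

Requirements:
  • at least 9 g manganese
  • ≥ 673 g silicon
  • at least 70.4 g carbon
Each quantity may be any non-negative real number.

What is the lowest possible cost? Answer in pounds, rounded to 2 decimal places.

Let x1 = kg of scrap grade B, x2 = kg of pig iron, x3 = kg of scrap grade C, x4 = kg of pure iron, x5 = kg of ferrosilicon.
Minimise 0.49x1 + 0.63x2 + 0.41x3 + 1.21x4 + 2.61x5 s.t.:
  8x1 + 5x2 + 9x3 + 1x4 + 3x5 ≥ 9   (manganese)
  3x1 + 13x2 + 4x3 + 744x5 ≥ 673   (silicon)
  3.7x1 + 41.2x2 + 5.4x3 + 0.1x4 + 1x5 ≥ 70.4   (carbon)
  x1, x2, x3, x4, x5 ≥ 0.
The optimal basis is {pig iron, ferrosilicon}; scrap grade B, scrap grade C, pure iron drop out. The silicon and carbon requirements are met with equality.
That vertex is x2 = 1.687, x5 = 0.8751.
Total cost: 0.63·1.687 + 2.61·0.8751 = 3.3468.

£3.35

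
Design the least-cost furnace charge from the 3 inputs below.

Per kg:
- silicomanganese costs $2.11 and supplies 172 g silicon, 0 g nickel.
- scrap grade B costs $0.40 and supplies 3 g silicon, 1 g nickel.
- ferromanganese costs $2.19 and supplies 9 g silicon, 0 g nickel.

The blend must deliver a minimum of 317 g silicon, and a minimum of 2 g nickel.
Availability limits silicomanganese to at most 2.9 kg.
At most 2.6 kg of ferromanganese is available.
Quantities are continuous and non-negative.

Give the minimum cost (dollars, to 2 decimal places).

Let x1 = kg of silicomanganese, x2 = kg of scrap grade B, x3 = kg of ferromanganese.
Minimize 2.11x1 + 0.4x2 + 2.19x3 subject to:
  172x1 + 3x2 + 9x3 ≥ 317   (silicon)
  1x2 ≥ 2   (nickel)
  x1 ≤ 2.9
  x3 ≤ 2.6
  x1, x2, x3 ≥ 0.
The optimal basis is {silicomanganese, scrap grade B}; ferromanganese drops out. Binding constraints: silicon and nickel.
So silicomanganese = 1.8081 kg, scrap grade B = 2 kg.
Objective = 2.11·1.8081 + 0.4·2 = 4.6151.

$4.62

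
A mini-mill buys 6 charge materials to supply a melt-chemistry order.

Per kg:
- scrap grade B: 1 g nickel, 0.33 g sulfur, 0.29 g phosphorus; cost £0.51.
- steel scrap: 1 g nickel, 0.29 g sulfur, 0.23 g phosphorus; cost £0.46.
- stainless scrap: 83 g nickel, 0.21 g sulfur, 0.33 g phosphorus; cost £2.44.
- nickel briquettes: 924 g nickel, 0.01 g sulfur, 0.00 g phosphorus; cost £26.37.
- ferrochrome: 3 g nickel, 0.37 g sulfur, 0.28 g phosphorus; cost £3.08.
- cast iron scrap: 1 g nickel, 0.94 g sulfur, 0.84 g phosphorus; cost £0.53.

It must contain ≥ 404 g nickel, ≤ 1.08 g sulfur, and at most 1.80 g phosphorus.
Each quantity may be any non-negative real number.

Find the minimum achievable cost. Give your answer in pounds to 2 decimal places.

Let x1 = kg of scrap grade B, x2 = kg of steel scrap, x3 = kg of stainless scrap, x4 = kg of nickel briquettes, x5 = kg of ferrochrome, x6 = kg of cast iron scrap.
Minimise 0.51x1 + 0.46x2 + 2.44x3 + 26.37x4 + 3.08x5 + 0.53x6 subject to:
  1x1 + 1x2 + 83x3 + 924x4 + 3x5 + 1x6 ≥ 404   (nickel)
  0.33x1 + 0.29x2 + 0.21x3 + 0.01x4 + 0.37x5 + 0.94x6 ≤ 1.08   (sulfur)
  0.29x1 + 0.23x2 + 0.33x3 + 0.28x5 + 0.84x6 ≤ 1.8   (phosphorus)
  x1, x2, x3, x4, x5, x6 ≥ 0.
The optimal basis is {nickel briquettes}; scrap grade B, steel scrap, stainless scrap, ferrochrome, cast iron scrap drop out. The nickel requirement is met with equality.
So nickel briquettes = 0.4372 kg.
Cost = 26.37·0.4372 = 11.5290.

£11.53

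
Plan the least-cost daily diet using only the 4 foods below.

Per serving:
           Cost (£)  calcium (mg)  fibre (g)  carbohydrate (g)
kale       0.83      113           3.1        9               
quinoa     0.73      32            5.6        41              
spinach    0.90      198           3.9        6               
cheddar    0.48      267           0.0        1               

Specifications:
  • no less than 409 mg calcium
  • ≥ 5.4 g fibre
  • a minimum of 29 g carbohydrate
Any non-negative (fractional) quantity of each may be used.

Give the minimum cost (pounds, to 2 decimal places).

£1.38

Set it up as a linear program. Let x1 = servings of kale, x2 = servings of quinoa, x3 = servings of spinach, x4 = servings of cheddar.
Minimize 0.83x1 + 0.73x2 + 0.9x3 + 0.48x4 s.t.:
  113x1 + 32x2 + 198x3 + 267x4 ≥ 409   (calcium)
  3.1x1 + 5.6x2 + 3.9x3 ≥ 5.4   (fibre)
  9x1 + 41x2 + 6x3 + 1x4 ≥ 29   (carbohydrate)
  x1, x2, x3, x4 ≥ 0.
The minimum-cost mix takes nothing from kale, spinach — only quinoa, cheddar. Binding constraints: calcium and fibre.
Optimal quantities: quinoa = 0.9643 servings, cheddar = 1.416 servings.
Cost = 0.73·0.9643 + 0.48·1.416 = 1.3836.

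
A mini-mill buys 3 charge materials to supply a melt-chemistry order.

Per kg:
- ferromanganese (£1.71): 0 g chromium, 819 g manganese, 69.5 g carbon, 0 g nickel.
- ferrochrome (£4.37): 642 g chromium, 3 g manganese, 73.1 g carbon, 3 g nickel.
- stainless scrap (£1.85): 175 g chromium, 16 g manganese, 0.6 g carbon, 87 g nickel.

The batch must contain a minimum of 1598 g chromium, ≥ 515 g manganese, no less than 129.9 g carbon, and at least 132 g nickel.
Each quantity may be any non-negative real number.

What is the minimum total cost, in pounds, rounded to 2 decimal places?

£12.84

Let x1 = kg of ferromanganese, x2 = kg of ferrochrome, x3 = kg of stainless scrap.
Minimize 1.71x1 + 4.37x2 + 1.85x3 with:
  642x2 + 175x3 ≥ 1598   (chromium)
  819x1 + 3x2 + 16x3 ≥ 515   (manganese)
  69.5x1 + 73.1x2 + 0.6x3 ≥ 129.9   (carbon)
  3x2 + 87x3 ≥ 132   (nickel)
  x1, x2, x3 ≥ 0.
The optimal mix uses every input. There the chromium, manganese, nickel constraints are tight.
Solving gives x1 = 0.5929, x2 = 2.095, x3 = 1.445.
Objective = 1.71·0.5929 + 4.37·2.095 + 1.85·1.445 = 12.8423.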